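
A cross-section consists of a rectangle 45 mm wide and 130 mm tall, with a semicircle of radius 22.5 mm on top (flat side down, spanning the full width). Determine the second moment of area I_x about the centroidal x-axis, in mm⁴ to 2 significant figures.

Treat the section as a set of non-overlapping primitives; coordinates are from the bounding-box lower-left.
Rectangular body: 45 × 130, A = 5 850 mm², y = 65 mm, Ī = 8 238 750 mm⁴.
Semicircular cap: semicircle r = 22.5, A = 795.2 mm², y = 139.5 mm, Ī = 28 130 mm⁴.
Centroid: ȳ = ΣA·y / ΣA = 73.92 mm.
Transfer each piece to the centroidal x-axis using Ī + A·d² with d = y − 73.92:
  rectangular body: d = -8.921 mm → contributes +8 704 330 mm⁴
  semicircular cap: d = 65.63 mm → contributes +3 453 169 mm⁴
Total I = 12 157 499 mm⁴.

I_x ≈ 1.2 × 10⁷ mm⁴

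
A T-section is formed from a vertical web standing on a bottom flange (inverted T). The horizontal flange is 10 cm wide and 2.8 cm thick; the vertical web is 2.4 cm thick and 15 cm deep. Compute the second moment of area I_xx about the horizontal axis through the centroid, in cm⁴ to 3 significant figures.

I_xx ≈ 1940 cm⁴

Decompose the section into non-overlapping parts with the origin at the bottom-left of its bounding rectangle.
Flange: 10 × 2.8, A = 28 cm², y = 1.4 cm, Ī = 18.293 cm⁴.
Web: 2.4 × 15, A = 36 cm², y = 10.3 cm, Ī = 675 cm⁴.
Centroid: ȳ = ΣA·y / ΣA = 6.4063 cm.
Transfer each piece to the horizontal axis through the centroid using Ī + A·d² with d = y − 6.4063:
  flange: d = -5.0063 cm → contributes +720.04 cm⁴
  web: d = 3.8938 cm → contributes +1220.8 cm⁴
Total I = 1940.9 cm⁴.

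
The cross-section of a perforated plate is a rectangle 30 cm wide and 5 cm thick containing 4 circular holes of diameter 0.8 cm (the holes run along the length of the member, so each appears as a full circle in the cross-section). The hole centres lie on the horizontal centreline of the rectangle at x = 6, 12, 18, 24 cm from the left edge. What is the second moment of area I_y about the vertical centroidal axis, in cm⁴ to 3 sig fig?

I_y ≈ 1.12 × 10⁴ cm⁴

Treat the section as a set of non-overlapping primitives; coordinates are from the bounding-box lower-left.
Plate: 30 × 5, A = 150 cm², x = 15 cm, Ī = 11 250 cm⁴.
Hole 1 (subtracted): ⌀0.8, A = 0.50265 cm², x = 6 cm, Ī = 0.020106 cm⁴.
Hole 2 (subtracted): ⌀0.8, A = 0.50265 cm², x = 12 cm, Ī = 0.020106 cm⁴.
Hole 3 (subtracted): ⌀0.8, A = 0.50265 cm², x = 18 cm, Ī = 0.020106 cm⁴.
Hole 4 (subtracted): ⌀0.8, A = 0.50265 cm², x = 24 cm, Ī = 0.020106 cm⁴.
By symmetry the centroid is at mid-width, x̄ = 15 cm.
Transfer each piece to the vertical centroidal axis using Ī + A·d² with d = x − 15:
  plate: d = 0 cm → contributes +11 250 cm⁴
  hole 1: d = -9 cm → contributes −40.735 cm⁴
  hole 2: d = -3 cm → contributes −4.544 cm⁴
  hole 3: d = 3 cm → contributes −4.544 cm⁴
  hole 4: d = 9 cm → contributes −40.735 cm⁴
Total I = 11 159 cm⁴.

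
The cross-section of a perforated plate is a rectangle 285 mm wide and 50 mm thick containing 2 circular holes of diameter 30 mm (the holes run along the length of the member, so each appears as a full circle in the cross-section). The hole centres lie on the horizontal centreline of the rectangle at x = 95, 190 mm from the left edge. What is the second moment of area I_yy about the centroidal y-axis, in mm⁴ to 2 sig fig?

I_yy ≈ 9.3 × 10⁷ mm⁴

Split into non-overlapping primitives; take the origin at the lower-left of the bounding box.
Plate: 285 × 50, A = 14 250 mm², x = 142.5 mm, Ī = 96 454 688 mm⁴.
Hole 1 (subtracted): ⌀30, A = 706.9 mm², x = 95 mm, Ī = 39 761 mm⁴.
Hole 2 (subtracted): ⌀30, A = 706.9 mm², x = 190 mm, Ī = 39 761 mm⁴.
By symmetry the centroid is at mid-width, x̄ = 142.5 mm.
Transfer each piece to the centroidal y-axis using Ī + A·d² with d = x − 142.5:
  plate: d = 0 mm → contributes +96 454 688 mm⁴
  hole 1: d = -47.5 mm → contributes −1 634 610 mm⁴
  hole 2: d = 47.5 mm → contributes −1 634 610 mm⁴
Total I = 93 185 468 mm⁴.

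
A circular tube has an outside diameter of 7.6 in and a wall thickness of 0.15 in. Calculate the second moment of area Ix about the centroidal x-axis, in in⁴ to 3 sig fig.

Ix ≈ 24.4 in⁴

Split into non-overlapping primitives; take the origin at the lower-left of the bounding box.
Outer circle: ⌀7.6, A = 45.365 in², y = 3.8 in, Ī = 163.77 in⁴.
Bore (subtracted): ⌀7.3, A = 41.854 in², y = 3.8 in, Ī = 139.4 in⁴.
By symmetry the centroid is at mid-height, ȳ = 3.8 in.
All pieces are centred on the centroidal x-axis, so I = ΣĪ (holes subtracted) = 24.367 in⁴.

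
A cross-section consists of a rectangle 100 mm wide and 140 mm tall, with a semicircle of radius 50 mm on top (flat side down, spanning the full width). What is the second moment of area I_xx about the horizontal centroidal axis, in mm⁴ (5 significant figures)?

I_xx ≈ 4.9072 × 10⁷ mm⁴

Treat the section as a set of non-overlapping primitives; coordinates are from the bounding-box lower-left.
Rectangular body: 100 × 140, A = 14 000 mm², y = 70 mm, Ī = 22 866 667 mm⁴.
Semicircular cap: semicircle r = 50, A = 3926.991 mm², y = 161.2207 mm, Ī = 685 981 mm⁴.
Centroid: ȳ = ΣA·y / ΣA = 89.98231 mm.
Transfer each piece to the horizontal centroidal axis using Ī + A·d² with d = y − 89.98231:
  rectangular body: d = -19.98231 mm → contributes +28 456 765 mm⁴
  semicircular cap: d = 71.23835 mm → contributes +20 615 076 mm⁴
Total I = 49 071 841 mm⁴.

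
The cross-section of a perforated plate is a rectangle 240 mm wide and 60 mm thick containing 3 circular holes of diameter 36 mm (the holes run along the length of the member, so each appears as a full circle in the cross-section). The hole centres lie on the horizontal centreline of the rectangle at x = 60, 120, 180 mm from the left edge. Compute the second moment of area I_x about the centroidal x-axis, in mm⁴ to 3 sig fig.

Break the section into simple shapes (no overlaps), measuring from the bottom-left corner of the bounding box.
Plate: 240 × 60, A = 14 400 mm², y = 30 mm, Ī = 4 320 000 mm⁴.
Hole 1 (subtracted): ⌀36, A = 1017.9 mm², y = 30 mm, Ī = 82 448 mm⁴.
Hole 2 (subtracted): ⌀36, A = 1017.9 mm², y = 30 mm, Ī = 82 448 mm⁴.
Hole 3 (subtracted): ⌀36, A = 1017.9 mm², y = 30 mm, Ī = 82 448 mm⁴.
By symmetry the centroid is at mid-height, ȳ = 30 mm.
All pieces are centred on the centroidal x-axis, so I = ΣĪ (holes subtracted) = 4 072 656 mm⁴.

I_x ≈ 4.07 × 10⁶ mm⁴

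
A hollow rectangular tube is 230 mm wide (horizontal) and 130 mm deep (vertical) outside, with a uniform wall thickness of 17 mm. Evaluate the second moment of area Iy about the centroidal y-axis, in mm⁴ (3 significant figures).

Break the section into simple shapes (no overlaps), measuring from the bottom-left corner of the bounding box.
Outer rectangle: 230 × 130, A = 29 900 mm², x = 115 mm, Ī = 131 809 167 mm⁴.
Inner void (subtracted): 196 × 96, A = 18 816 mm², x = 115 mm, Ī = 60 236 288 mm⁴.
By symmetry the centroid is at mid-width, x̄ = 115 mm.
All pieces are centred on the centroidal y-axis, so I = ΣĪ (holes subtracted) = 71 572 879 mm⁴.

Iy ≈ 7.16 × 10⁷ mm⁴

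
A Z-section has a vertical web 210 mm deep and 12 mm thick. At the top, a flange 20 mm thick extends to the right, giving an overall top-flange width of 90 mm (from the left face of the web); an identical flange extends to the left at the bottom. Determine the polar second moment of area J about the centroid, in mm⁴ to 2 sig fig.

Treat the section as a set of non-overlapping primitives; coordinates are from the bounding-box lower-left.
Web: 12 × 210, A = 2 520 mm², y = 105 mm, Ī = 9 261 000 mm⁴.
Top flange (beyond web): 78 × 20, A = 1 560 mm², y = 200 mm, Ī = 52 000 mm⁴.
Bottom flange (beyond web): 78 × 20, A = 1 560 mm², y = 10 mm, Ī = 52 000 mm⁴.
Centroid: ȳ = ΣA·y / ΣA = 105 mm.
Transfer each piece to the centroidal x-axis using Ī + A·d² with d = y − 105:
  web: d = 0 mm → contributes +9 261 000 mm⁴
  top flange (beyond web): d = 95 mm → contributes +14 131 000 mm⁴
  bottom flange (beyond web): d = -95 mm → contributes +14 131 000 mm⁴
Total I = 37 523 000 mm⁴.
For the y-axis: x̄ = 84 mm.
Repeating about the centroidal y-axis gives I_y = 7 930 080 mm⁴.
Polar second moment: J = I_x + I_y = 45 453 080 mm⁴.

J ≈ 4.5 × 10⁷ mm⁴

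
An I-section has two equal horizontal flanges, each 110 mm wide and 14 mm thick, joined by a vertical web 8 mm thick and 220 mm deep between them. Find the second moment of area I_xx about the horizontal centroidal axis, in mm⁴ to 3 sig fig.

I_xx ≈ 4.93 × 10⁷ mm⁴

Decompose the section into non-overlapping parts with the origin at the bottom-left of its bounding rectangle.
Bottom flange: 110 × 14, A = 1 540 mm², y = 7 mm, Ī = 25 153 mm⁴.
Web: 8 × 220, A = 1 760 mm², y = 124 mm, Ī = 7 098 667 mm⁴.
Top flange: 110 × 14, A = 1 540 mm², y = 241 mm, Ī = 25 153 mm⁴.
By symmetry the centroid is at mid-height, ȳ = 124 mm.
Transfer each piece to the horizontal centroidal axis using Ī + A·d² with d = y − 124:
  bottom flange: d = -117 mm → contributes +21 106 213 mm⁴
  web: d = 0 mm → contributes +7 098 667 mm⁴
  top flange: d = 117 mm → contributes +21 106 213 mm⁴
Total I = 49 311 093 mm⁴.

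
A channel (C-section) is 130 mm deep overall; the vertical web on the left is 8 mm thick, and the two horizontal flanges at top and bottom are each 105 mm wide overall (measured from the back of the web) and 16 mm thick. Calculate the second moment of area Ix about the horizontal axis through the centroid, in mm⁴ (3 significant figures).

Treat the section as a set of non-overlapping primitives; coordinates are from the bounding-box lower-left.
Web: 8 × 130, A = 1 040 mm², y = 65 mm, Ī = 1 464 667 mm⁴.
Top flange (beyond web): 97 × 16, A = 1 552 mm², y = 122 mm, Ī = 33 109 mm⁴.
Bottom flange (beyond web): 97 × 16, A = 1 552 mm², y = 8 mm, Ī = 33 109 mm⁴.
By symmetry the centroid is at mid-height, ȳ = 65 mm.
Transfer each piece to the horizontal axis through the centroid using Ī + A·d² with d = y − 65:
  web: d = 0 mm → contributes +1 464 667 mm⁴
  top flange (beyond web): d = 57 mm → contributes +5 075 557 mm⁴
  bottom flange (beyond web): d = -57 mm → contributes +5 075 557 mm⁴
Total I = 11 615 781 mm⁴.

Ix ≈ 1.16 × 10⁷ mm⁴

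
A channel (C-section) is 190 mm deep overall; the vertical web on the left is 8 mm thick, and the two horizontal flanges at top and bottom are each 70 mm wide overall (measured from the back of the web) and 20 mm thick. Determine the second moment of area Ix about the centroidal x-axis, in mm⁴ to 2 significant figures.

Treat the section as a set of non-overlapping primitives; coordinates are from the bounding-box lower-left.
Web: 8 × 190, A = 1 520 mm², y = 95 mm, Ī = 4 572 667 mm⁴.
Top flange (beyond web): 62 × 20, A = 1 240 mm², y = 180 mm, Ī = 41 333 mm⁴.
Bottom flange (beyond web): 62 × 20, A = 1 240 mm², y = 10 mm, Ī = 41 333 mm⁴.
By symmetry the centroid is at mid-height, ȳ = 95 mm.
Transfer each piece to the centroidal x-axis using Ī + A·d² with d = y − 95:
  web: d = 0 mm → contributes +4 572 667 mm⁴
  top flange (beyond web): d = 85 mm → contributes +9 000 333 mm⁴
  bottom flange (beyond web): d = -85 mm → contributes +9 000 333 mm⁴
Total I = 22 573 333 mm⁴.

Ix ≈ 2.3 × 10⁷ mm⁴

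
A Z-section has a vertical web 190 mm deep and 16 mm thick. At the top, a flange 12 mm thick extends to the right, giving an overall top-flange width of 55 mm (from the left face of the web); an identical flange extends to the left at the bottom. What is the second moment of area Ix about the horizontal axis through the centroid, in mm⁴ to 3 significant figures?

Split into non-overlapping primitives; take the origin at the lower-left of the bounding box.
Web: 16 × 190, A = 3 040 mm², y = 95 mm, Ī = 9 145 333 mm⁴.
Top flange (beyond web): 39 × 12, A = 468 mm², y = 184 mm, Ī = 5 616 mm⁴.
Bottom flange (beyond web): 39 × 12, A = 468 mm², y = 6 mm, Ī = 5 616 mm⁴.
Centroid: ȳ = ΣA·y / ΣA = 95 mm.
Transfer each piece to the horizontal axis through the centroid using Ī + A·d² with d = y − 95:
  web: d = 0 mm → contributes +9 145 333 mm⁴
  top flange (beyond web): d = 89 mm → contributes +3 712 644 mm⁴
  bottom flange (beyond web): d = -89 mm → contributes +3 712 644 mm⁴
Total I = 16 570 621 mm⁴.

Ix ≈ 1.66 × 10⁷ mm⁴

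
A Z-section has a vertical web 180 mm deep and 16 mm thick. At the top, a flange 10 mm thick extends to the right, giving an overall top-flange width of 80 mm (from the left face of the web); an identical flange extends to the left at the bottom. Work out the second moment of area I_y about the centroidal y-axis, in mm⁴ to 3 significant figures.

Decompose the section into non-overlapping parts with the origin at the bottom-left of its bounding rectangle.
Web: 16 × 180, A = 2 880 mm², x = 72 mm, Ī = 61 440 mm⁴.
Top flange (beyond web): 64 × 10, A = 640 mm², x = 112 mm, Ī = 218 453 mm⁴.
Bottom flange (beyond web): 64 × 10, A = 640 mm², x = 32 mm, Ī = 218 453 mm⁴.
Centroid: x̄ = ΣA·x / ΣA = 72 mm.
Transfer each piece to the centroidal y-axis using Ī + A·d² with d = x − 72:
  web: d = 0 mm → contributes +61 440 mm⁴
  top flange (beyond web): d = 40 mm → contributes +1 242 453 mm⁴
  bottom flange (beyond web): d = -40 mm → contributes +1 242 453 mm⁴
Total I = 2 546 347 mm⁴.

I_y ≈ 2.55 × 10⁶ mm⁴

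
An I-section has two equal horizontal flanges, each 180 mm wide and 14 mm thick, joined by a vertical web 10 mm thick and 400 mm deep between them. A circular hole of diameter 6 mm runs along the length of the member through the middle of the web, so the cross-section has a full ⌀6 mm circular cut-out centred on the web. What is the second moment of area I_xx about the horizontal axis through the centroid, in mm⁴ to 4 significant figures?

Break the section into simple shapes (no overlaps), measuring from the bottom-left corner of the bounding box.
Bottom flange: 180 × 14, A = 2 520 mm², y = 7 mm, Ī = 41 160 mm⁴.
Web: 10 × 400, A = 4 000 mm², y = 214 mm, Ī = 53 333 333 mm⁴.
Top flange: 180 × 14, A = 2 520 mm², y = 421 mm, Ī = 41 160 mm⁴.
Hole (subtracted): ⌀6, A = 28.2743 mm², y = 214 mm, Ī = 63.6173 mm⁴.
By symmetry the centroid is at mid-height, ȳ = 214 mm.
Transfer each piece to the horizontal axis through the centroid using Ī + A·d² with d = y − 214:
  bottom flange: d = -207 mm → contributes +108 020 640 mm⁴
  web: d = 0 mm → contributes +53 333 333 mm⁴
  top flange: d = 207 mm → contributes +108 020 640 mm⁴
  hole: d = 0 mm → contributes −63.6173 mm⁴
Total I = 269 374 550 mm⁴.

I_xx ≈ 2.694 × 10⁸ mm⁴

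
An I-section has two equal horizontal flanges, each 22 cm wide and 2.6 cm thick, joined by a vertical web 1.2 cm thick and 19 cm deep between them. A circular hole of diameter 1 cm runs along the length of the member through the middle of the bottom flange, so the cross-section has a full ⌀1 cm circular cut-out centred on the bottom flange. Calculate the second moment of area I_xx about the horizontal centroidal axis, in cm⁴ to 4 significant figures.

Decompose the section into non-overlapping parts with the origin at the bottom-left of its bounding rectangle.
Bottom flange: 22 × 2.6, A = 57.2 cm², y = 1.3 cm, Ī = 32.2227 cm⁴.
Web: 1.2 × 19, A = 22.8 cm², y = 12.1 cm, Ī = 685.9 cm⁴.
Top flange: 22 × 2.6, A = 57.2 cm², y = 22.9 cm, Ī = 32.2227 cm⁴.
Hole (subtracted): ⌀1, A = 0.785398 cm², y = 1.3 cm, Ī = 0.0490874 cm⁴.
Centroid: ȳ = ΣA·y / ΣA = 12.1622 cm.
Transfer each piece to the horizontal centroidal axis using Ī + A·d² with d = y − 12.1622:
  bottom flange: d = -10.8622 cm → contributes +6781.08 cm⁴
  web: d = -0.0621803 cm → contributes +685.988 cm⁴
  top flange: d = 10.7378 cm → contributes +6627.43 cm⁴
  hole: d = -10.8622 cm → contributes −92.7158 cm⁴
Total I = 14001.8 cm⁴.

I_xx ≈ 1.400 × 10⁴ cm⁴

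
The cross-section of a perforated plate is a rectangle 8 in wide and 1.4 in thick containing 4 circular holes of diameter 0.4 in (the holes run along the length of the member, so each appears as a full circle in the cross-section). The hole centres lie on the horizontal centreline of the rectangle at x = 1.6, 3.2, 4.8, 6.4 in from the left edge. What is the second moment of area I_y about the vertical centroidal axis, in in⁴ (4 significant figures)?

I_y ≈ 58.12 in⁴

Decompose the section into non-overlapping parts with the origin at the bottom-left of its bounding rectangle.
Plate: 8 × 1.4, A = 11.2 in², x = 4 in, Ī = 59.7333 in⁴.
Hole 1 (subtracted): ⌀0.4, A = 0.125664 in², x = 1.6 in, Ī = 0.00125664 in⁴.
Hole 2 (subtracted): ⌀0.4, A = 0.125664 in², x = 3.2 in, Ī = 0.00125664 in⁴.
Hole 3 (subtracted): ⌀0.4, A = 0.125664 in², x = 4.8 in, Ī = 0.00125664 in⁴.
Hole 4 (subtracted): ⌀0.4, A = 0.125664 in², x = 6.4 in, Ī = 0.00125664 in⁴.
By symmetry the centroid is at mid-width, x̄ = 4 in.
Transfer each piece to the vertical centroidal axis using Ī + A·d² with d = x − 4:
  plate: d = 0 in → contributes +59.7333 in⁴
  hole 1: d = -2.4 in → contributes −0.72508 in⁴
  hole 2: d = -0.8 in → contributes −0.0816814 in⁴
  hole 3: d = 0.8 in → contributes −0.0816814 in⁴
  hole 4: d = 2.4 in → contributes −0.72508 in⁴
Total I = 58.1198 in⁴.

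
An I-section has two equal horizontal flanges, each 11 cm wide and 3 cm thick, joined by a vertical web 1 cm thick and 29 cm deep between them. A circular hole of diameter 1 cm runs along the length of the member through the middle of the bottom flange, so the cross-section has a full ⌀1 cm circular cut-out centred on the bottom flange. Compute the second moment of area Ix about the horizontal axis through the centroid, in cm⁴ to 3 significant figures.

Split into non-overlapping primitives; take the origin at the lower-left of the bounding box.
Bottom flange: 11 × 3, A = 33 cm², y = 1.5 cm, Ī = 24.75 cm⁴.
Web: 1 × 29, A = 29 cm², y = 17.5 cm, Ī = 2032.4 cm⁴.
Top flange: 11 × 3, A = 33 cm², y = 33.5 cm, Ī = 24.75 cm⁴.
Hole (subtracted): ⌀1, A = 0.7854 cm², y = 1.5 cm, Ī = 0.049087 cm⁴.
Centroid: ȳ = ΣA·y / ΣA = 17.633 cm.
Transfer each piece to the horizontal axis through the centroid using Ī + A·d² with d = y − 17.633:
  bottom flange: d = -16.133 cm → contributes +8614.2 cm⁴
  web: d = -0.13338 cm → contributes +2032.9 cm⁴
  top flange: d = 15.867 cm → contributes +8332.5 cm⁴
  hole: d = -16.133 cm → contributes −204.48 cm⁴
Total I = 18 775 cm⁴.

Ix ≈ 1.88 × 10⁴ cm⁴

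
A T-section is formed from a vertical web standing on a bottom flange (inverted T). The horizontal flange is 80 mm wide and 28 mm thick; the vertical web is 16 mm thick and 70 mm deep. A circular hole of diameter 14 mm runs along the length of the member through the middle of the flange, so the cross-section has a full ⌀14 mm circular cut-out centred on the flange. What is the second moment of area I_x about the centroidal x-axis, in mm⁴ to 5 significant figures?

I_x ≈ 2.3515 × 10⁶ mm⁴

Break the section into simple shapes (no overlaps), measuring from the bottom-left corner of the bounding box.
Flange: 80 × 28, A = 2 240 mm², y = 14 mm, Ī = 146346.7 mm⁴.
Web: 16 × 70, A = 1 120 mm², y = 63 mm, Ī = 457333.3 mm⁴.
Hole (subtracted): ⌀14, A = 153.938 mm², y = 14 mm, Ī = 1885.741 mm⁴.
Centroid: ȳ = ΣA·y / ΣA = 31.11757 mm.
Transfer each piece to the centroidal x-axis using Ī + A·d² with d = y − 31.11757:
  flange: d = -17.11757 mm → contributes +802 692 mm⁴
  web: d = 31.88243 mm → contributes +1 595 801 mm⁴
  hole: d = -17.11757 mm → contributes −46991.33 mm⁴
Total I = 2 351 502 mm⁴.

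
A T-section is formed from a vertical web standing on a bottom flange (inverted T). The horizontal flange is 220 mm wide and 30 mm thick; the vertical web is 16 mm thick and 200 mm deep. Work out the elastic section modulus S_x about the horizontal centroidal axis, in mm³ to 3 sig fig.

Split into non-overlapping primitives; take the origin at the lower-left of the bounding box.
Flange: 220 × 30, A = 6 600 mm², y = 15 mm, Ī = 495 000 mm⁴.
Web: 16 × 200, A = 3 200 mm², y = 130 mm, Ī = 10 666 667 mm⁴.
Centroid: ȳ = ΣA·y / ΣA = 52.551 mm.
Transfer each piece to the horizontal centroidal axis using Ī + A·d² with d = y − 52.551:
  flange: d = -37.551 mm → contributes +9 801 522 mm⁴
  web: d = 77.449 mm → contributes +29 861 369 mm⁴
Total I = 39 662 891 mm⁴.
Extreme fibre distance c = 177.45 mm; S = I/c = 223 517 mm³.

S_x ≈ 2.24 × 10⁵ mm³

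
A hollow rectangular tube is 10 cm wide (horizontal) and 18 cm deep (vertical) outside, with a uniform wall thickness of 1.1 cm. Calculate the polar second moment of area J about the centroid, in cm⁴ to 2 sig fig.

J ≈ 3200 cm⁴

Treat the section as a set of non-overlapping primitives; coordinates are from the bounding-box lower-left.
Outer rectangle: 10 × 18, A = 180 cm², y = 9 cm, Ī = 4 860 cm⁴.
Inner void (subtracted): 7.8 × 15.8, A = 123.2 cm², y = 9 cm, Ī = 2 564 cm⁴.
By symmetry the centroid is at mid-height, ȳ = 9 cm.
All pieces are centred on the centroidal x-axis, so I = ΣĪ (holes subtracted) = 2 296 cm⁴.
Repeating about the centroidal y-axis gives I_y = 875.2 cm⁴.
Polar second moment: J = I_x + I_y = 3 171 cm⁴.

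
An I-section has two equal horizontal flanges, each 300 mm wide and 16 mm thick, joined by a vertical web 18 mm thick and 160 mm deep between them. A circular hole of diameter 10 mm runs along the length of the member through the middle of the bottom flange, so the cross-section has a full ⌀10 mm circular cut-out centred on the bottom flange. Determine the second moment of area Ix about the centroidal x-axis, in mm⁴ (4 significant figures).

Ix ≈ 8.008 × 10⁷ mm⁴

Decompose the section into non-overlapping parts with the origin at the bottom-left of its bounding rectangle.
Bottom flange: 300 × 16, A = 4 800 mm², y = 8 mm, Ī = 102 400 mm⁴.
Web: 18 × 160, A = 2 880 mm², y = 96 mm, Ī = 6 144 000 mm⁴.
Top flange: 300 × 16, A = 4 800 mm², y = 184 mm, Ī = 102 400 mm⁴.
Hole (subtracted): ⌀10, A = 78.5398 mm², y = 8 mm, Ī = 490.874 mm⁴.
Centroid: ȳ = ΣA·y / ΣA = 96.5573 mm.
Transfer each piece to the centroidal x-axis using Ī + A·d² with d = y − 96.5573:
  bottom flange: d = -88.5573 mm → contributes +37 745 909 mm⁴
  web: d = -0.557314 mm → contributes +6 144 895 mm⁴
  top flange: d = 87.4427 mm → contributes +36 804 272 mm⁴
  hole: d = -88.5573 mm → contributes −616 431 mm⁴
Total I = 80 078 645 mm⁴.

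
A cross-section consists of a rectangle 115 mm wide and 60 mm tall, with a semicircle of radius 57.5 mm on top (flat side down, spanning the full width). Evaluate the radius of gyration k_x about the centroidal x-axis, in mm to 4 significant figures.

k_x ≈ 31.55 mm

Break the section into simple shapes (no overlaps), measuring from the bottom-left corner of the bounding box.
Rectangular body: 115 × 60, A = 6 900 mm², y = 30 mm, Ī = 2 070 000 mm⁴.
Semicircular cap: semicircle r = 57.5, A = 5193.45 mm², y = 84.4038 mm, Ī = 1 199 785 mm⁴.
Centroid: ȳ = ΣA·y / ΣA = 53.3633 mm.
Transfer each piece to the centroidal x-axis using Ī + A·d² with d = y − 53.3633:
  rectangular body: d = -23.3633 mm → contributes +5 836 326 mm⁴
  semicircular cap: d = 31.0404 mm → contributes +6 203 718 mm⁴
Total I = 12 040 044 mm⁴.
Radius of gyration: k = √(I/A) = √(12 040 044 / 12093.4) = 31.5529 mm.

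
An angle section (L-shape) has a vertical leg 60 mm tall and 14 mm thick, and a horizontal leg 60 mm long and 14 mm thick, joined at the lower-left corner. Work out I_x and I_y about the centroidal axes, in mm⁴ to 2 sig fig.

Break the section into simple shapes (no overlaps), measuring from the bottom-left corner of the bounding box.
Vertical leg: 14 × 60, A = 840 mm², y = 30 mm, Ī = 252 000 mm⁴.
Horizontal leg (remainder): 46 × 14, A = 644 mm², y = 7 mm, Ī = 10 519 mm⁴.
Centroid: ȳ = ΣA·y / ΣA = 20.02 mm.
Transfer each piece to the centroidal x-axis using Ī + A·d² with d = y − 20.02:
  vertical leg: d = 9.981 mm → contributes +335 683 mm⁴
  horizontal leg (remainder): d = -13.02 mm → contributes +119 671 mm⁴
Total I = 455 354 mm⁴.
For the y-axis: x̄ = 20.02 mm.
Repeating about the centroidal y-axis gives I_y = 455 354 mm⁴.

I_x ≈ 4.6 × 10⁵ mm⁴, I_y ≈ 4.6 × 10⁵ mm⁴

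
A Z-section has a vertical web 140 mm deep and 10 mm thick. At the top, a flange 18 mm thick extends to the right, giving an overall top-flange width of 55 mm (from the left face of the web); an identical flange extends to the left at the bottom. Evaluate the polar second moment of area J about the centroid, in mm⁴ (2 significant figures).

Split into non-overlapping primitives; take the origin at the lower-left of the bounding box.
Web: 10 × 140, A = 1 400 mm², y = 70 mm, Ī = 2 286 667 mm⁴.
Top flange (beyond web): 45 × 18, A = 810 mm², y = 131 mm, Ī = 21 870 mm⁴.
Bottom flange (beyond web): 45 × 18, A = 810 mm², y = 9 mm, Ī = 21 870 mm⁴.
Centroid: ȳ = ΣA·y / ΣA = 70 mm.
Transfer each piece to the centroidal x-axis using Ī + A·d² with d = y − 70:
  web: d = 0 mm → contributes +2 286 667 mm⁴
  top flange (beyond web): d = 61 mm → contributes +3 035 880 mm⁴
  bottom flange (beyond web): d = -61 mm → contributes +3 035 880 mm⁴
Total I = 8 358 427 mm⁴.
For the y-axis: x̄ = 50 mm.
Repeating about the centroidal y-axis gives I_y = 1 510 167 mm⁴.
Polar second moment: J = I_x + I_y = 9 868 593 mm⁴.

J ≈ 9.9 × 10⁶ mm⁴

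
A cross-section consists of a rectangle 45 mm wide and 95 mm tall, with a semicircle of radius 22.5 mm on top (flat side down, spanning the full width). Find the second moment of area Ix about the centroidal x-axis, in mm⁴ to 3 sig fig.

Ix ≈ 5.43 × 10⁶ mm⁴

Decompose the section into non-overlapping parts with the origin at the bottom-left of its bounding rectangle.
Rectangular body: 45 × 95, A = 4 275 mm², y = 47.5 mm, Ī = 3 215 156 mm⁴.
Semicircular cap: semicircle r = 22.5, A = 795.22 mm², y = 104.55 mm, Ī = 28 130 mm⁴.
Centroid: ȳ = ΣA·y / ΣA = 56.448 mm.
Transfer each piece to the centroidal x-axis using Ī + A·d² with d = y − 56.448:
  rectangular body: d = -8.9476 mm → contributes +3 557 414 mm⁴
  semicircular cap: d = 48.102 mm → contributes +1 868 075 mm⁴
Total I = 5 425 489 mm⁴.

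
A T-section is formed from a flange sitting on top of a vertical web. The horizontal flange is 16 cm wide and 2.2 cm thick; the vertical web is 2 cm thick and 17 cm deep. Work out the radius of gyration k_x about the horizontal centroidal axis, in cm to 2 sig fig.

Treat the section as a set of non-overlapping primitives; coordinates are from the bounding-box lower-left.
Flange: 16 × 2.2, A = 35.2 cm², y = 18.1 cm, Ī = 14.2 cm⁴.
Web: 2 × 17, A = 34 cm², y = 8.5 cm, Ī = 818.8 cm⁴.
Centroid: ȳ = ΣA·y / ΣA = 13.38 cm.
Transfer each piece to the horizontal centroidal axis using Ī + A·d² with d = y − 13.38:
  flange: d = 4.717 cm → contributes +797.3 cm⁴
  web: d = -4.883 cm → contributes +1 630 cm⁴
Total I = 2 427 cm⁴.
Radius of gyration: k = √(I/A) = √(2 427 / 69.2) = 5.922 cm.

k_x ≈ 5.9 cm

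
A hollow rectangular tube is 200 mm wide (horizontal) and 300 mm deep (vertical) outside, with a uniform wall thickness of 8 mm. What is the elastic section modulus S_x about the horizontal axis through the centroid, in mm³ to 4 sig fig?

Split into non-overlapping primitives; take the origin at the lower-left of the bounding box.
Outer rectangle: 200 × 300, A = 60 000 mm², y = 150 mm, Ī = 450 000 000 mm⁴.
Inner void (subtracted): 184 × 284, A = 52 256 mm², y = 150 mm, Ī = 351 229 995 mm⁴.
By symmetry the centroid is at mid-height, ȳ = 150 mm.
All pieces are centred on the horizontal axis through the centroid, so I = ΣĪ (holes subtracted) = 98 770 005 mm⁴.
Extreme fibre distance c = 150 mm; S = I/c = 658 467 mm³.

S_x ≈ 6.585 × 10⁵ mm³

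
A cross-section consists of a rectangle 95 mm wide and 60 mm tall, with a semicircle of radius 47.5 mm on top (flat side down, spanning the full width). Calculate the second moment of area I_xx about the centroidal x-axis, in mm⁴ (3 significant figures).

I_xx ≈ 7.77 × 10⁶ mm⁴

Treat the section as a set of non-overlapping primitives; coordinates are from the bounding-box lower-left.
Rectangular body: 95 × 60, A = 5 700 mm², y = 30 mm, Ī = 1 710 000 mm⁴.
Semicircular cap: semicircle r = 47.5, A = 3544.1 mm², y = 80.16 mm, Ī = 558 736 mm⁴.
Centroid: ȳ = ΣA·y / ΣA = 49.231 mm.
Transfer each piece to the centroidal x-axis using Ī + A·d² with d = y − 49.231:
  rectangular body: d = -19.231 mm → contributes +3 817 985 mm⁴
  semicircular cap: d = 30.929 mm → contributes +3 949 013 mm⁴
Total I = 7 766 998 mm⁴.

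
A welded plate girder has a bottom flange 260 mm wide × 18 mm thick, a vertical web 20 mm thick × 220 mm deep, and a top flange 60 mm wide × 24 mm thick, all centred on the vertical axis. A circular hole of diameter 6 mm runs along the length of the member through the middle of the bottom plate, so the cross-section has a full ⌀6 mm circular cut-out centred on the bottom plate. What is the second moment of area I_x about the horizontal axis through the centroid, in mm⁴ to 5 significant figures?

Treat the section as a set of non-overlapping primitives; coordinates are from the bounding-box lower-left.
Bottom plate: 260 × 18, A = 4 680 mm², y = 9 mm, Ī = 126 360 mm⁴.
Web plate: 20 × 220, A = 4 400 mm², y = 128 mm, Ī = 17 746 667 mm⁴.
Top plate: 60 × 24, A = 1 440 mm², y = 250 mm, Ī = 69 120 mm⁴.
Hole (subtracted): ⌀6, A = 28.27433 mm², y = 9 mm, Ī = 63.61725 mm⁴.
Centroid: ȳ = ΣA·y / ΣA = 91.98349 mm.
Transfer each piece to the horizontal axis through the centroid using Ī + A·d² with d = y − 91.98349:
  bottom plate: d = -82.98349 mm → contributes +32 354 054 mm⁴
  web plate: d = 36.01651 mm → contributes +23 454 299 mm⁴
  top plate: d = 158.0165 mm → contributes +36 024 794 mm⁴
  hole: d = -82.98349 mm → contributes −194 768 mm⁴
Total I = 91 638 378 mm⁴.

I_x ≈ 9.1638 × 10⁷ mm⁴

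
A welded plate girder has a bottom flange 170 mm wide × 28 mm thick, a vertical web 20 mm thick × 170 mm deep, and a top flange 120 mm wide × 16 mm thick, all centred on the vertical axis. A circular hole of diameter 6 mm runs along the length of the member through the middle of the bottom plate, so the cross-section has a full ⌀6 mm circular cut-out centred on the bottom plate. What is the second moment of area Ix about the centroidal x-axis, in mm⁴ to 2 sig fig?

Break the section into simple shapes (no overlaps), measuring from the bottom-left corner of the bounding box.
Bottom plate: 170 × 28, A = 4 760 mm², y = 14 mm, Ī = 310 987 mm⁴.
Web plate: 20 × 170, A = 3 400 mm², y = 113 mm, Ī = 8 188 333 mm⁴.
Top plate: 120 × 16, A = 1 920 mm², y = 206 mm, Ī = 40 960 mm⁴.
Hole (subtracted): ⌀6, A = 28.27 mm², y = 14 mm, Ī = 63.62 mm⁴.
Centroid: ȳ = ΣA·y / ΣA = 84.16 mm.
Transfer each piece to the centroidal x-axis using Ī + A·d² with d = y − 84.16:
  bottom plate: d = -70.16 mm → contributes +23 742 459 mm⁴
  web plate: d = 28.84 mm → contributes +11 016 055 mm⁴
  top plate: d = 121.8 mm → contributes +28 542 824 mm⁴
  hole: d = -70.16 mm → contributes −139 246 mm⁴
Total I = 63 162 091 mm⁴.

Ix ≈ 6.3 × 10⁷ mm⁴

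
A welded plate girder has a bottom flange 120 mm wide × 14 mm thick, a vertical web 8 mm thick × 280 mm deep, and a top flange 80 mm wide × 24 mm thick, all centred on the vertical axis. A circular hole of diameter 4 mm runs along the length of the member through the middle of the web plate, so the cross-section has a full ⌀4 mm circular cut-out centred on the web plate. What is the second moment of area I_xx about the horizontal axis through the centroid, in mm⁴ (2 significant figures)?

Break the section into simple shapes (no overlaps), measuring from the bottom-left corner of the bounding box.
Bottom plate: 120 × 14, A = 1 680 mm², y = 7 mm, Ī = 27 440 mm⁴.
Web plate: 8 × 280, A = 2 240 mm², y = 154 mm, Ī = 14 634 667 mm⁴.
Top plate: 80 × 24, A = 1 920 mm², y = 306 mm, Ī = 92 160 mm⁴.
Hole (subtracted): ⌀4, A = 12.57 mm², y = 154 mm, Ī = 12.57 mm⁴.
Centroid: ȳ = ΣA·y / ΣA = 161.7 mm.
Transfer each piece to the horizontal axis through the centroid using Ī + A·d² with d = y − 161.7:
  bottom plate: d = -154.7 mm → contributes +40 234 133 mm⁴
  web plate: d = -7.702 mm → contributes +14 767 528 mm⁴
  top plate: d = 144.3 mm → contributes +40 070 508 mm⁴
  hole: d = -7.702 mm → contributes −757.9 mm⁴
Total I = 95 071 411 mm⁴.

I_xx ≈ 9.5 × 10⁷ mm⁴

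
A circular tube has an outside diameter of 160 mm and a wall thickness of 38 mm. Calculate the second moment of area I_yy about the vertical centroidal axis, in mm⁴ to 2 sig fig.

Decompose the section into non-overlapping parts with the origin at the bottom-left of its bounding rectangle.
Outer circle: ⌀160, A = 20 106 mm², x = 80 mm, Ī = 32 169 909 mm⁴.
Bore (subtracted): ⌀84, A = 5 542 mm², x = 80 mm, Ī = 2 443 920 mm⁴.
By symmetry the centroid is at mid-width, x̄ = 80 mm.
All pieces are centred on the vertical centroidal axis, so I = ΣĪ (holes subtracted) = 29 725 988 mm⁴.

I_yy ≈ 3.0 × 10⁷ mm⁴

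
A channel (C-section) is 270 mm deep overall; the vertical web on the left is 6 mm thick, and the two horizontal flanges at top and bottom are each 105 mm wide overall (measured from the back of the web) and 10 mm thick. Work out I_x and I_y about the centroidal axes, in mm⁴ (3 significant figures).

I_x ≈ 4.33 × 10⁷ mm⁴, I_y ≈ 4.08 × 10⁶ mm⁴

Break the section into simple shapes (no overlaps), measuring from the bottom-left corner of the bounding box.
Web: 6 × 270, A = 1 620 mm², y = 135 mm, Ī = 9 841 500 mm⁴.
Top flange (beyond web): 99 × 10, A = 990 mm², y = 265 mm, Ī = 8 250 mm⁴.
Bottom flange (beyond web): 99 × 10, A = 990 mm², y = 5 mm, Ī = 8 250 mm⁴.
By symmetry the centroid is at mid-height, ȳ = 135 mm.
Transfer each piece to the centroidal x-axis using Ī + A·d² with d = y − 135:
  web: d = 0 mm → contributes +9 841 500 mm⁴
  top flange (beyond web): d = 130 mm → contributes +16 739 250 mm⁴
  bottom flange (beyond web): d = -130 mm → contributes +16 739 250 mm⁴
Total I = 43 320 000 mm⁴.
For the y-axis: x̄ = 31.875 mm.
Repeating about the centroidal y-axis gives I_y = 4 077 844 mm⁴.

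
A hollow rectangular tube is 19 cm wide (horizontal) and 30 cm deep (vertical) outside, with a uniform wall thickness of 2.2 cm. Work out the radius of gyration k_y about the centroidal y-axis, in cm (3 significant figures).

Decompose the section into non-overlapping parts with the origin at the bottom-left of its bounding rectangle.
Outer rectangle: 19 × 30, A = 570 cm², x = 9.5 cm, Ī = 17 148 cm⁴.
Inner void (subtracted): 14.6 × 25.6, A = 373.76 cm², x = 9.5 cm, Ī = 6639.2 cm⁴.
By symmetry the centroid is at mid-width, x̄ = 9.5 cm.
All pieces are centred on the centroidal y-axis, so I = ΣĪ (holes subtracted) = 10 508 cm⁴.
Radius of gyration: k = √(I/A) = √(10 508 / 196.24) = 7.3177 cm.

k_y ≈ 7.32 cm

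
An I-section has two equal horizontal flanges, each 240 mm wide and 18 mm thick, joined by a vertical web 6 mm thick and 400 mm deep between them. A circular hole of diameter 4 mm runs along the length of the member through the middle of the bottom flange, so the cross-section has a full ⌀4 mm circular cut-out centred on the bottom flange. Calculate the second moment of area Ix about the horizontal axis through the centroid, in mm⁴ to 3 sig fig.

Ix ≈ 4.09 × 10⁸ mm⁴

Decompose the section into non-overlapping parts with the origin at the bottom-left of its bounding rectangle.
Bottom flange: 240 × 18, A = 4 320 mm², y = 9 mm, Ī = 116 640 mm⁴.
Web: 6 × 400, A = 2 400 mm², y = 218 mm, Ī = 32 000 000 mm⁴.
Top flange: 240 × 18, A = 4 320 mm², y = 427 mm, Ī = 116 640 mm⁴.
Hole (subtracted): ⌀4, A = 12.566 mm², y = 9 mm, Ī = 12.566 mm⁴.
Centroid: ȳ = ΣA·y / ΣA = 218.24 mm.
Transfer each piece to the horizontal axis through the centroid using Ī + A·d² with d = y − 218.24:
  bottom flange: d = -209.24 mm → contributes +189 248 878 mm⁴
  web: d = -0.23817 mm → contributes +32 000 136 mm⁴
  top flange: d = 208.76 mm → contributes +188 388 732 mm⁴
  hole: d = -209.24 mm → contributes −550 176 mm⁴
Total I = 409 087 570 mm⁴.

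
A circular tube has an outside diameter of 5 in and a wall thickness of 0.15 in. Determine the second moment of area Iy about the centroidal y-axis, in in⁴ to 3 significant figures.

Decompose the section into non-overlapping parts with the origin at the bottom-left of its bounding rectangle.
Outer circle: ⌀5, A = 19.635 in², x = 2.5 in, Ī = 30.68 in⁴.
Bore (subtracted): ⌀4.7, A = 17.349 in², x = 2.5 in, Ī = 23.953 in⁴.
By symmetry the centroid is at mid-width, x̄ = 2.5 in.
All pieces are centred on the centroidal y-axis, so I = ΣĪ (holes subtracted) = 6.7265 in⁴.

Iy ≈ 6.73 in⁴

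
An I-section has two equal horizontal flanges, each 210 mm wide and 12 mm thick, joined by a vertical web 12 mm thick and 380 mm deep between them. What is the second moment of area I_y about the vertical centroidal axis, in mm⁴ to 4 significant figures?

Split into non-overlapping primitives; take the origin at the lower-left of the bounding box.
Bottom flange: 210 × 12, A = 2 520 mm², x = 105 mm, Ī = 9 261 000 mm⁴.
Web: 12 × 380, A = 4 560 mm², x = 105 mm, Ī = 54 720 mm⁴.
Top flange: 210 × 12, A = 2 520 mm², x = 105 mm, Ī = 9 261 000 mm⁴.
By symmetry the centroid is at mid-width, x̄ = 105 mm.
All pieces are centred on the vertical centroidal axis, so I = ΣĪ = 18 576 720 mm⁴.

I_y ≈ 1.858 × 10⁷ mm⁴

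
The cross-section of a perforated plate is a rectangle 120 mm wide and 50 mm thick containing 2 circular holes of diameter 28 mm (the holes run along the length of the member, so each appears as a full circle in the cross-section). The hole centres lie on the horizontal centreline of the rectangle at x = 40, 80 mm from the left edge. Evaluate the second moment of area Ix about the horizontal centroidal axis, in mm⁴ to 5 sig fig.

Ix ≈ 1.1897 × 10⁶ mm⁴

Break the section into simple shapes (no overlaps), measuring from the bottom-left corner of the bounding box.
Plate: 120 × 50, A = 6 000 mm², y = 25 mm, Ī = 1 250 000 mm⁴.
Hole 1 (subtracted): ⌀28, A = 615.7522 mm², y = 25 mm, Ī = 30171.86 mm⁴.
Hole 2 (subtracted): ⌀28, A = 615.7522 mm², y = 25 mm, Ī = 30171.86 mm⁴.
By symmetry the centroid is at mid-height, ȳ = 25 mm.
All pieces are centred on the horizontal centroidal axis, so I = ΣĪ (holes subtracted) = 1 189 656 mm⁴.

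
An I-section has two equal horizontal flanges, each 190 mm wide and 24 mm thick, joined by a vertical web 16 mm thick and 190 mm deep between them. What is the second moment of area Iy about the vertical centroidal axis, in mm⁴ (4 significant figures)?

Iy ≈ 2.750 × 10⁷ mm⁴

Break the section into simple shapes (no overlaps), measuring from the bottom-left corner of the bounding box.
Bottom flange: 190 × 24, A = 4 560 mm², x = 95 mm, Ī = 13 718 000 mm⁴.
Web: 16 × 190, A = 3 040 mm², x = 95 mm, Ī = 64853.3 mm⁴.
Top flange: 190 × 24, A = 4 560 mm², x = 95 mm, Ī = 13 718 000 mm⁴.
By symmetry the centroid is at mid-width, x̄ = 95 mm.
All pieces are centred on the vertical centroidal axis, so I = ΣĪ = 27 500 853 mm⁴.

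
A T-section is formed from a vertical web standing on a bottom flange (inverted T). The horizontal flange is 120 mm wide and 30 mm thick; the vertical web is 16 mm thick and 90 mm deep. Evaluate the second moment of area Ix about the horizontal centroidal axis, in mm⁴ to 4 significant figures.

Ix ≈ 4.945 × 10⁶ mm⁴

Break the section into simple shapes (no overlaps), measuring from the bottom-left corner of the bounding box.
Flange: 120 × 30, A = 3 600 mm², y = 15 mm, Ī = 270 000 mm⁴.
Web: 16 × 90, A = 1 440 mm², y = 75 mm, Ī = 972 000 mm⁴.
Centroid: ȳ = ΣA·y / ΣA = 32.1429 mm.
Transfer each piece to the horizontal centroidal axis using Ī + A·d² with d = y − 32.1429:
  flange: d = -17.1429 mm → contributes +1 327 959 mm⁴
  web: d = 42.8571 mm → contributes +3 616 898 mm⁴
Total I = 4 944 857 mm⁴.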